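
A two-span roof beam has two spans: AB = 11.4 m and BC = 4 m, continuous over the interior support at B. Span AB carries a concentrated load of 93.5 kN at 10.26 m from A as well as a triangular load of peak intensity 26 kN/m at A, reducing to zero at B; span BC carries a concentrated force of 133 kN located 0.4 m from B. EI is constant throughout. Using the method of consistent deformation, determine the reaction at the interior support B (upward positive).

R_B = 329.3 kN

Insert a hinge at B; M_B is the redundant, and each span becomes simply supported.
Discontinuity in slope at B on the released structure — sum the simple-span end rotations:
  span AB: point load 93.5 at a = 10.26: Pab(L + a)/(6LEI) = 346.3/EI
  span AB: triangular load, peak 26: 7w₀L³/(360EI) = 749/EI
  span BC: point load 133 at a = 0.4: Pab(L + b)/(6LEI) = 60.65/EI
  relative rotation θ_0 = (1095 + 60.65)/EI = 1156/EI
A unit hogging moment at B produces rotation L₁/(3EI) + L₂/(3EI) = 5.133/EI.
Slope continuity at B: θ_0 = M_B·5.133/EI, so M_B = 1156/5.133 = 225.2 kN·m (hogging).
Span AB, ΣM about A with M_B applied at B: R_B^{AB}·11.4 = 1522 + 225.2, so R_B^{AB} = 153.3 kN and R_A = 241.7 − 153.3 = 88.4 kN.
Span BC, ΣM about C: R_B^{BC}·4 = 478.8 + 225.2, so R_B^{BC} = 176 kN and R_C = 133 − 176 = -43 kN.
R_B = 153.3 + 176 = 329.3 kN.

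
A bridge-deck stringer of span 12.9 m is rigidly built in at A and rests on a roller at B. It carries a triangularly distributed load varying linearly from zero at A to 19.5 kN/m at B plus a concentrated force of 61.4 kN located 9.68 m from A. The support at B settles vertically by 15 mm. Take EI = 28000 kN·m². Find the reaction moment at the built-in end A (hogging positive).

M_A = 289.6 kN·m

Remove the prop at B; the released (primary) structure is a cantilever built in at A.
Primary-structure tip deflection at B by superposition:
  triangular load, peak 19.5 at the free end: 11w₀L⁴/(120EI) = 49500/EI
  point load 61.4 at a = 9.68: Pa²(3L − a)/(6EI) = 27827/EI
  δ_0 = 77327/EI
Tip deflection under a unit load at B: L³/(3EI) = 715.6/EI.
With EI = 28000 kN·m²: δ_0 = 2.7617 m and δ_{BB} = 0.025556 m/kN.
Compatibility — the beam at B must follow the support down by 0.015 m: δ_0 − R_B·δ_{BB} = 0.015, so R_B = (2.7617 − 0.015)/0.025556 = 107.5 kN.
Moment equilibrium about A: M_A = Σ(load moments about A) − R_B·L = 1676 − 107.5×12.9 = 289.6 kN·m.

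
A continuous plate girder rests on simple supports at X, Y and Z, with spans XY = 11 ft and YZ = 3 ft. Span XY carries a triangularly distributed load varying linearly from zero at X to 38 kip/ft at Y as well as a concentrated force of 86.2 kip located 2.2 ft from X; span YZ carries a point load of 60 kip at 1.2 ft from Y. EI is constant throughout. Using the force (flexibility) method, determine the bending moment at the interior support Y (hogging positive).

Insert a hinge at Y; M_Y is the redundant, and each span becomes simply supported.
Rotations at Y on the released spans (each span's end-slope, ×1/EI):
  span XY: triangular load, peak 38: w₀L³/(45EI) = 1124/EI
  span XY: point load 86.2 at a = 2.2: Pab(L + a)/(6LEI) = 333.8/EI
  span YZ: point load 60 at a = 1.2: Pab(L + b)/(6LEI) = 34.56/EI
  relative rotation θ_0 = (1458 + 34.56)/EI = 1492/EI
A unit hogging moment at Y produces rotation L₁/(3EI) + L₂/(3EI) = 4.667/EI.
Compatibility: M_Y·(L₁+L₂)/(3EI) = θ_0, giving M_Y = 319.8 kip·ft (hogging).

M_Y = 319.8 kip·ft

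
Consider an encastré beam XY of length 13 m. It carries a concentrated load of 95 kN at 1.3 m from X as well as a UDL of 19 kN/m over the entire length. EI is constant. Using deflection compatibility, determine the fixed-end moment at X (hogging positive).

M_X = 367.6 kN·m

Take the two fixed-end moments M_X, M_Y as redundants; the released structure is the simple span XY.
End rotations of the released simple span under the applied load (×1/EI):
  at X: point load 95 at a = 1.3: Pab(L + b)/(6LEI) = 457.6/EI
  at Y: point load 95 at a = 1.3: Pab(L + a)/(6LEI) = 264.9/EI
  at X: UDL 19: wL³/(24EI) = 1739/EI
  at Y: UDL 19: wL³/(24EI) = 1739/EI
  θ_X0 = 2197/EI,  θ_Y0 = 2004/EI
Flexibility coefficients: a unit moment at one end gives L/(3EI) there and L/(6EI) at the far end, so f₁₁ = f₂₂ = 4.333/EI and f₁₂ = f₂₁ = 2.167/EI.
Compatibility — zero rotation at each built-in end:
  4.333 M_X + 2.167 M_Y = 2197
  2.167 M_X + 4.333 M_Y = 2004
Solving the pair gives M_X = 367.6 kN·m and M_Y = 278.7 kN·m (hogging).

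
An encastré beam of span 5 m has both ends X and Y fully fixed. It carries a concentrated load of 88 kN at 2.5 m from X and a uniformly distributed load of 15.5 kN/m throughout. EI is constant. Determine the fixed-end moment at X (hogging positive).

Take the two fixed-end moments M_X, M_Y as redundants; the released structure is the simple span XY.
End rotations of the released simple span under the applied load (×1/EI):
  at X: point load 88 at a = 2.5: Pab(L + b)/(6LEI) = 137.5/EI
  at Y: point load 88 at a = 2.5: Pab(L + a)/(6LEI) = 137.5/EI
  at X: UDL 15.5: wL³/(24EI) = 80.73/EI
  at Y: UDL 15.5: wL³/(24EI) = 80.73/EI
  θ_X0 = 218.2/EI,  θ_Y0 = 218.2/EI
Flexibility coefficients: a unit moment at one end gives L/(3EI) there and L/(6EI) at the far end, so f₁₁ = f₂₂ = 1.667/EI and f₁₂ = f₂₁ = 0.8333/EI.
Compatibility — zero rotation at each built-in end:
  1.667 M_X + 0.8333 M_Y = 218.2
  0.8333 M_X + 1.667 M_Y = 218.2
Solving the pair gives M_X = 87.29 kN·m and M_Y = 87.29 kN·m (hogging).

M_X = 87.29 kN·m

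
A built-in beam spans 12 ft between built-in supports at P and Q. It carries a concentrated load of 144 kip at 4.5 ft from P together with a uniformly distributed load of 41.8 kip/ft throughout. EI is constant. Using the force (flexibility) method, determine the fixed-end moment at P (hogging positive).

M_P = 754.7 kip·ft

Release both end moments; the primary structure is a simply-supported span PQ with redundants M_P and M_Q.
On the primary (simply-supported) span, the end slopes from the loading are:
  at P: point load 144 at a = 4.5: Pab(L + b)/(6LEI) = 1316/EI
  at Q: point load 144 at a = 4.5: Pab(L + a)/(6LEI) = 1114/EI
  at P: UDL 41.8: wL³/(24EI) = 3010/EI
  at Q: UDL 41.8: wL³/(24EI) = 3010/EI
  θ_P0 = 4326/EI,  θ_Q0 = 4123/EI
Flexibility coefficients: a unit moment at one end gives L/(3EI) there and L/(6EI) at the far end, so f₁₁ = f₂₂ = 4/EI and f₁₂ = f₂₁ = 2/EI.
Compatibility — zero rotation at each built-in end:
  4 M_P + 2 M_Q = 4326
  2 M_P + 4 M_Q = 4123
Solving the pair gives M_P = 754.7 kip·ft and M_Q = 653.5 kip·ft (hogging).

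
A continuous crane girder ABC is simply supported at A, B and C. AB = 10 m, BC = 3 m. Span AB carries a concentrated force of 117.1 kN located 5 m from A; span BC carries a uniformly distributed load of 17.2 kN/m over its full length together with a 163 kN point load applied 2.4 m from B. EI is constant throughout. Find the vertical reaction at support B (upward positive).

Release continuity at B by inserting a hinge; the redundant is the internal moment M_B. The primary structure is two simply-supported spans AB and BC.
Discontinuity in slope at B on the released structure — sum the simple-span end rotations:
  span AB: point load 117.1 at a = 5: Pab(L + a)/(6LEI) = 731.9/EI
  span BC: UDL 17.2: wL³/(24EI) = 19.35/EI
  span BC: point load 163 at a = 2.4: Pab(L + b)/(6LEI) = 46.94/EI
  relative rotation θ_0 = (731.9 + 66.29)/EI = 798.2/EI
A unit hogging moment at B produces rotation L₁/(3EI) + L₂/(3EI) = 4.333/EI.
Slope continuity at B: θ_0 = M_B·4.333/EI, so M_B = 798.2/4.333 = 184.2 kN·m (hogging).
Span AB, ΣM about A with M_B applied at B: R_B^{AB}·10 = 585.5 + 184.2, so R_B^{AB} = 76.97 kN and R_A = 117.1 − 76.97 = 40.13 kN.
Span BC, ΣM about C: R_B^{BC}·3 = 175.2 + 184.2, so R_B^{BC} = 119.8 kN and R_C = 214.6 − 119.8 = 94.8 kN.
R_B = 76.97 + 119.8 = 196.8 kN.

R_B = 196.8 kN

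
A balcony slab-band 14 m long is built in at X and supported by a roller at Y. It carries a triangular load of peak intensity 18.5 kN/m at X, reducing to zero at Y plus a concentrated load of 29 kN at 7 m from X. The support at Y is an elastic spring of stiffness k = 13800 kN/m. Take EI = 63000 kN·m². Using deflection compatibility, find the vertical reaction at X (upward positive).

Take the reaction at Y as the redundant and release it; the primary structure is a cantilever fixed at X.
Deflection at Y on the released cantilever, summing each load's contribution:
  triangular load, peak 18.5 at the fixed end: w₀L⁴/(30EI) = 23690/EI
  point load 29 at a = 7: Pa²(3L − a)/(6EI) = 8289/EI
  δ_0 = 31979/EI
Tip deflection under a unit load at Y: L³/(3EI) = 914.7/EI.
With EI = 63000 kN·m²: δ_0 = 0.5076 m and δ_{YY} = 0.014519 m/kN.
Compatibility — the spring shortens by R_Y/k under the reaction it provides: δ_0 − R_Y·δ_{YY} = R_Y/k. With 1/k = 0.000072 m/kN, R_Y = δ_0 / (δ_{YY} + 1/k) = 0.5076 / (0.014519 + 0.000072) = 34.79 kN.
Vertical equilibrium: R_X = ΣP − R_Y = 158.5 − 34.79 = 123.7 kN.

R_X = 123.7 kN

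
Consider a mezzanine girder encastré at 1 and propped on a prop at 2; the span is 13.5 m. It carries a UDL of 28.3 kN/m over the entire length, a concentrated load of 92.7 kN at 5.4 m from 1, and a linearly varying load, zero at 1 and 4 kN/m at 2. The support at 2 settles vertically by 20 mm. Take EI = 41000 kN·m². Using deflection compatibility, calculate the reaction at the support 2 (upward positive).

Remove the prop at 2; the released (primary) structure is a cantilever built in at 1.
Deflection at 2 on the released cantilever, summing each load's contribution:
  UDL 28.3: wL⁴/(8EI) = 117498/EI
  point load 92.7 at a = 5.4: Pa²(3L − a)/(6EI) = 15813/EI
  triangular load, peak 4 at the free end: 11w₀L⁴/(120EI) = 12179/EI
  δ_0 = 145490/EI
Flexibility coefficient — unit upward force at 2: δ_{22} = L³/(3EI) = 820.1/EI.
With EI = 41000 kN·m²: δ_0 = 3.5485 m and δ_{22} = 0.020003 m/kN.
Compatibility — the beam at 2 must follow the support down by 0.02 m: δ_0 − R_2·δ_{22} = 0.02, so R_2 = (3.5485 − 0.02)/0.020003 = 176.4 kN.

R_2 = 176.4 kN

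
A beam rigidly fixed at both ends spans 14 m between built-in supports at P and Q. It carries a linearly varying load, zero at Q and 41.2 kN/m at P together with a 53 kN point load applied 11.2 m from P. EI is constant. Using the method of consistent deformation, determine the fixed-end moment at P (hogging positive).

Release both end moments; the primary structure is a simply-supported span PQ with redundants M_P and M_Q.
On the primary (simply-supported) span, the end slopes from the loading are:
  at P: triangular load, peak 41.2: w₀L³/(45EI) = 2512/EI
  at Q: triangular load, peak 41.2: 7w₀L³/(360EI) = 2198/EI
  at P: point load 53 at a = 11.2: Pab(L + b)/(6LEI) = 332.4/EI
  at Q: point load 53 at a = 11.2: Pab(L + a)/(6LEI) = 498.6/EI
  θ_P0 = 2845/EI,  θ_Q0 = 2697/EI
Flexibility coefficients: a unit moment at one end gives L/(3EI) there and L/(6EI) at the far end, so f₁₁ = f₂₂ = 4.667/EI and f₁₂ = f₂₁ = 2.333/EI.
Compatibility — zero rotation at each built-in end:
  4.667 M_P + 2.333 M_Q = 2845
  2.333 M_P + 4.667 M_Q = 2697
Solving the pair gives M_P = 427.5 kN·m and M_Q = 364.1 kN·m (hogging).

M_P = 427.5 kN·m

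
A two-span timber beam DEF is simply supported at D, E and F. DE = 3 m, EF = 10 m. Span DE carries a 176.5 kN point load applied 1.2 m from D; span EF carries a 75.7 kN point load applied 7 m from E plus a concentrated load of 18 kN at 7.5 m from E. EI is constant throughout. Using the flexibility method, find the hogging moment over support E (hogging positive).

M_E = 116.2 kN·m

Take M_E as the redundant. Released structure: two simple spans DE and EF with a hinge at E.
Discontinuity in slope at E on the released structure — sum the simple-span end rotations:
  span DE: point load 176.5 at a = 1.2: Pab(L + a)/(6LEI) = 88.96/EI
  span EF: point load 75.7 at a = 7: Pab(L + b)/(6LEI) = 344.4/EI
  span EF: point load 18 at a = 7.5: Pab(L + b)/(6LEI) = 70.31/EI
  relative rotation θ_0 = (88.96 + 414.7)/EI = 503.7/EI
A unit hogging moment at E produces rotation L₁/(3EI) + L₂/(3EI) = 4.333/EI.
Slope continuity at E: θ_0 = M_E·4.333/EI, so M_E = 503.7/4.333 = 116.2 kN·m (hogging).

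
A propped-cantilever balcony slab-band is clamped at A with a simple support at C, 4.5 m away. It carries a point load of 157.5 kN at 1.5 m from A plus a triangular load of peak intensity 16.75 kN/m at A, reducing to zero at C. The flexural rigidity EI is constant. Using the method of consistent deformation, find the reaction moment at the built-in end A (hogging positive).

Release the roller at C. Primary structure: cantilever fixed at A.
Downward deflection at the released point C due to the loads:
  point load 157.5 at a = 1.5: Pa²(3L − a)/(6EI) = 708.8/EI
  triangular load, peak 16.75 at the fixed end: w₀L⁴/(30EI) = 229/EI
  δ_0 = 937.7/EI
Flexibility coefficient — unit upward force at C: δ_{CC} = L³/(3EI) = 30.38/EI.
The prop prevents deflection at C: R_C = δ_0/δ_{CC} = 937.7/30.38 = 30.87 kN.
Moment equilibrium about A: M_A = Σ(load moments about A) − R_C·L = 292.8 − 30.87×4.5 = 153.9 kN·m.

M_A = 153.9 kN·m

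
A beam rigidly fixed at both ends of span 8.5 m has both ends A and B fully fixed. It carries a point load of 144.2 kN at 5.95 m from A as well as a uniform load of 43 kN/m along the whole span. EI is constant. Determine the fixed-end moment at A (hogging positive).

M_A = 336.1 kN·m

Release both end moments; the primary structure is a simply-supported span AB with redundants M_A and M_B.
On the primary (simply-supported) span, the end slopes from the loading are:
  at A: point load 144.2 at a = 5.95: Pab(L + b)/(6LEI) = 474/EI
  at B: point load 144.2 at a = 5.95: Pab(L + a)/(6LEI) = 619.9/EI
  at A: UDL 43: wL³/(24EI) = 1100/EI
  at B: UDL 43: wL³/(24EI) = 1100/EI
  θ_A0 = 1574/EI,  θ_B0 = 1720/EI
Flexibility coefficients: a unit moment at one end gives L/(3EI) there and L/(6EI) at the far end, so f₁₁ = f₂₂ = 2.833/EI and f₁₂ = f₂₁ = 1.417/EI.
Compatibility — zero rotation at each built-in end:
  2.833 M_A + 1.417 M_B = 1574
  1.417 M_A + 2.833 M_B = 1720
Solving the pair gives M_A = 336.1 kN·m and M_B = 439.1 kN·m (hogging).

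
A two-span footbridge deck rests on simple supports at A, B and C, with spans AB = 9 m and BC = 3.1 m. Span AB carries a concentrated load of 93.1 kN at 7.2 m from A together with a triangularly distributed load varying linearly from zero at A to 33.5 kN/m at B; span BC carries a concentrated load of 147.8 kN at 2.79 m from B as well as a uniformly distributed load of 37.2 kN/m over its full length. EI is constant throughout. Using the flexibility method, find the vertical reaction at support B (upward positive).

R_B = 352.2 kN

Insert a hinge at B; M_B is the redundant, and each span becomes simply supported.
Discontinuity in slope at B on the released structure — sum the simple-span end rotations:
  span AB: point load 93.1 at a = 7.2: Pab(L + a)/(6LEI) = 362/EI
  span AB: triangular load, peak 33.5: w₀L³/(45EI) = 542.7/EI
  span BC: point load 147.8 at a = 2.79: Pab(L + b)/(6LEI) = 23.44/EI
  span BC: UDL 37.2: wL³/(24EI) = 46.18/EI
  relative rotation θ_0 = (904.7 + 69.61)/EI = 974.3/EI
A unit hogging moment at B produces rotation L₁/(3EI) + L₂/(3EI) = 4.033/EI.
Slope continuity at B: θ_0 = M_B·4.033/EI, so M_B = 974.3/4.033 = 241.6 kN·m (hogging).
Span AB, ΣM about A with M_B applied at B: R_B^{AB}·9 = 1575 + 241.6, so R_B^{AB} = 201.8 kN and R_A = 243.8 − 201.8 = 42.03 kN.
Span BC, ΣM about C: R_B^{BC}·3.1 = 224.6 + 241.6, so R_B^{BC} = 150.4 kN and R_C = 263.1 − 150.4 = 112.8 kN.
R_B = 201.8 + 150.4 = 352.2 kN.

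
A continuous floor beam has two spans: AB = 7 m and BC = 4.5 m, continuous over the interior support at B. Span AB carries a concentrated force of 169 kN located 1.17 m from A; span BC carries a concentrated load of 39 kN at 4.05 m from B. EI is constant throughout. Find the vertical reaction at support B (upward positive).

Take M_B as the redundant. Released structure: two simple spans AB and BC with a hinge at B.
End slopes at the hinge B, treating each span as simply supported:
  span AB: point load 169 at a = 1.17: Pab(L + a)/(6LEI) = 224.2/EI
  span BC: point load 39 at a = 4.05: Pab(L + b)/(6LEI) = 13.03/EI
  relative rotation θ_0 = (224.2 + 13.03)/EI = 237.3/EI
A unit hogging moment at B produces rotation L₁/(3EI) + L₂/(3EI) = 3.833/EI.
Slope continuity at B: θ_0 = M_B·3.833/EI, so M_B = 237.3/3.833 = 61.9 kN·m (hogging).
Span AB, ΣM about A with M_B applied at B: R_B^{AB}·7 = 197.7 + 61.9, so R_B^{AB} = 37.09 kN and R_A = 169 − 37.09 = 131.9 kN.
Span BC, ΣM about C: R_B^{BC}·4.5 = 17.55 + 61.9, so R_B^{BC} = 17.65 kN and R_C = 39 − 17.65 = 21.35 kN.
R_B = 37.09 + 17.65 = 54.74 kN.

R_B = 54.74 kN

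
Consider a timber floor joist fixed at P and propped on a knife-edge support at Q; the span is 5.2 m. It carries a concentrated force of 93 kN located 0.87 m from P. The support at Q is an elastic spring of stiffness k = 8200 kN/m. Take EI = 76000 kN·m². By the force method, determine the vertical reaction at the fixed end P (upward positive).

Take the reaction at Q as the redundant and release it; the primary structure is a cantilever fixed at P.
Downward deflection at the released point Q due to the loads:
  point load 93 at a = 0.87: Pa²(3L − a)/(6EI) = 172.8/EI
Tip deflection under a unit load at Q: L³/(3EI) = 46.87/EI.
With EI = 76000 kN·m²: δ_0 = 0.002274 m and δ_{QQ} = 0.000617 m/kN.
Compatibility — the spring shortens by R_Q/k under the reaction it provides: δ_0 − R_Q·δ_{QQ} = R_Q/k. With 1/k = 0.000122 m/kN, R_Q = δ_0 / (δ_{QQ} + 1/k) = 0.002274 / (0.000617 + 0.000122) = 3.078 kN.
Vertical equilibrium: R_P = ΣP − R_Q = 93 − 3.078 = 89.92 kN.

R_P = 89.92 kN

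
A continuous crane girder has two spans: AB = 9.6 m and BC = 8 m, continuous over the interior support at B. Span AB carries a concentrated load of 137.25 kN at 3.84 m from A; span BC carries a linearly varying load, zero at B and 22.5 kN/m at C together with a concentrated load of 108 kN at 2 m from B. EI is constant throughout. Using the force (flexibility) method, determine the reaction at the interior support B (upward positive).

R_B = 217.1 kN

Take M_B as the redundant. Released structure: two simple spans AB and BC with a hinge at B.
Rotations at B on the released spans (each span's end-slope, ×1/EI):
  span AB: point load 137.25 at a = 3.84: Pab(L + a)/(6LEI) = 708.3/EI
  span BC: triangular load, peak 22.5: 7w₀L³/(360EI) = 224/EI
  span BC: point load 108 at a = 2: Pab(L + b)/(6LEI) = 378/EI
  relative rotation θ_0 = (708.3 + 602)/EI = 1310/EI
A unit hogging moment at B produces rotation L₁/(3EI) + L₂/(3EI) = 5.867/EI.
Compatibility: M_B·(L₁+L₂)/(3EI) = θ_0, giving M_B = 223.4 kN·m (hogging).
Span AB, ΣM about A with M_B applied at B: R_B^{AB}·9.6 = 527 + 223.4, so R_B^{AB} = 78.17 kN and R_A = 137.2 − 78.17 = 59.08 kN.
Span BC, ΣM about C: R_B^{BC}·8 = 888 + 223.4, so R_B^{BC} = 138.9 kN and R_C = 198 − 138.9 = 59.08 kN.
R_B = 78.17 + 138.9 = 217.1 kN.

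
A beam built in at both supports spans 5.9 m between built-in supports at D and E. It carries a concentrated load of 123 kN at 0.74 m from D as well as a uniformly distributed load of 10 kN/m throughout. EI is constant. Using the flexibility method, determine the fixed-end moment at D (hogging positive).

Release both end moments; the primary structure is a simply-supported span DE with redundants M_D and M_E.
Simple-span end rotations at D and E under the given loads:
  at D: point load 123 at a = 0.74: Pab(L + b)/(6LEI) = 146.7/EI
  at E: point load 123 at a = 0.74: Pab(L + a)/(6LEI) = 88.1/EI
  at D: UDL 10: wL³/(24EI) = 85.57/EI
  at E: UDL 10: wL³/(24EI) = 85.57/EI
  θ_D0 = 232.3/EI,  θ_E0 = 173.7/EI
Flexibility coefficients: a unit moment at one end gives L/(3EI) there and L/(6EI) at the far end, so f₁₁ = f₂₂ = 1.967/EI and f₁₂ = f₂₁ = 0.9833/EI.
Compatibility — zero rotation at each built-in end:
  1.967 M_D + 0.9833 M_E = 232.3
  0.9833 M_D + 1.967 M_E = 173.7
Solving the pair gives M_D = 98.63 kN·m and M_E = 38.99 kN·m (hogging).

M_D = 98.63 kN·m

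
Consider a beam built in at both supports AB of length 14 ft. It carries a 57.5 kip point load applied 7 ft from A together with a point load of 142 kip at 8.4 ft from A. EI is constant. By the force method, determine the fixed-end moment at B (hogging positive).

Release both end moments; the primary structure is a simply-supported span AB with redundants M_A and M_B.
On the primary (simply-supported) span, the end slopes from the loading are:
  at A: point load 57.5 at a = 7: Pab(L + b)/(6LEI) = 704.4/EI
  at B: point load 57.5 at a = 7: Pab(L + a)/(6LEI) = 704.4/EI
  at A: point load 142 at a = 8.4: Pab(L + b)/(6LEI) = 1559/EI
  at B: point load 142 at a = 8.4: Pab(L + a)/(6LEI) = 1781/EI
  θ_A0 = 2263/EI,  θ_B0 = 2486/EI
Flexibility coefficients: a unit moment at one end gives L/(3EI) there and L/(6EI) at the far end, so f₁₁ = f₂₂ = 4.667/EI and f₁₂ = f₂₁ = 2.333/EI.
Compatibility — zero rotation at each built-in end:
  4.667 M_A + 2.333 M_B = 2263
  2.333 M_A + 4.667 M_B = 2486
Solving the pair gives M_A = 291.5 kip·ft and M_B = 386.9 kip·ft (hogging).

M_B = 386.9 kip·ft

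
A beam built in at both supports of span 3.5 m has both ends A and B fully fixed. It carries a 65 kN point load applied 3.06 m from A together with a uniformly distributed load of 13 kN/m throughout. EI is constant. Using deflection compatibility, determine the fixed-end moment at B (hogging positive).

M_B = 35.13 kN·m

Take the two fixed-end moments M_A, M_B as redundants; the released structure is the simple span AB.
Simple-span end rotations at A and B under the given loads:
  at A: point load 65 at a = 3.06: Pab(L + b)/(6LEI) = 16.42/EI
  at B: point load 65 at a = 3.06: Pab(L + a)/(6LEI) = 27.34/EI
  at A: UDL 13: wL³/(24EI) = 23.22/EI
  at B: UDL 13: wL³/(24EI) = 23.22/EI
  θ_A0 = 39.64/EI,  θ_B0 = 50.56/EI
Flexibility coefficients: a unit moment at one end gives L/(3EI) there and L/(6EI) at the far end, so f₁₁ = f₂₂ = 1.167/EI and f₁₂ = f₂₁ = 0.5833/EI.
Compatibility — zero rotation at each built-in end:
  1.167 M_A + 0.5833 M_B = 39.64
  0.5833 M_A + 1.167 M_B = 50.56
Solving the pair gives M_A = 16.41 kN·m and M_B = 35.13 kN·m (hogging).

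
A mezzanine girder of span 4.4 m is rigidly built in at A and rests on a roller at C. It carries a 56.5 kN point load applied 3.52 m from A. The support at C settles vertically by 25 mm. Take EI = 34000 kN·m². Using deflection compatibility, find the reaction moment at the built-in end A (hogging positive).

Choose R_C as the redundant. The primary structure is the cantilever fixed at A.
Primary-structure tip deflection at C by superposition:
  point load 56.5 at a = 3.52: Pa²(3L − a)/(6EI) = 1129/EI
Tip deflection under a unit load at C: L³/(3EI) = 28.39/EI.
With EI = 34000 kN·m²: δ_0 = 0.033218 m and δ_{CC} = 0.000835 m/kN.
Compatibility — the beam at C must follow the support down by 0.025 m: δ_0 − R_C·δ_{CC} = 0.025, so R_C = (0.033218 − 0.025)/0.000835 = 9.841 kN.
Moment equilibrium about A: M_A = Σ(load moments about A) − R_C·L = 198.9 − 9.841×4.4 = 155.6 kN·m.

M_A = 155.6 kN·m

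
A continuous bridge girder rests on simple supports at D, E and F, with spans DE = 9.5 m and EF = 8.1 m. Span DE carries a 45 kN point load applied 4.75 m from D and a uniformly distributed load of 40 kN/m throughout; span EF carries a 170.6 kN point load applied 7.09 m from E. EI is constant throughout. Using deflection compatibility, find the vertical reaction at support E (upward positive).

Take M_E as the redundant. Released structure: two simple spans DE and EF with a hinge at E.
End slopes at the hinge E, treating each span as simply supported:
  span DE: point load 45 at a = 4.75: Pab(L + a)/(6LEI) = 253.8/EI
  span DE: UDL 40: wL³/(24EI) = 1429/EI
  span EF: point load 170.6 at a = 7.09: Pab(L + b)/(6LEI) = 229/EI
  relative rotation θ_0 = (1683 + 229)/EI = 1912/EI
A unit hogging moment at E produces rotation L₁/(3EI) + L₂/(3EI) = 5.867/EI.
Slope continuity at E: θ_0 = M_E·5.867/EI, so M_E = 1912/5.867 = 325.9 kN·m (hogging).
Span DE, ΣM about D with M_E applied at E: R_E^{DE}·9.5 = 2019 + 325.9, so R_E^{DE} = 246.8 kN and R_D = 425 − 246.8 = 178.2 kN.
Span EF, ΣM about F: R_E^{EF}·8.1 = 172.3 + 325.9, so R_E^{EF} = 61.5 kN and R_F = 170.6 − 61.5 = 109.1 kN.
R_E = 246.8 + 61.5 = 308.3 kN.

R_E = 308.3 kN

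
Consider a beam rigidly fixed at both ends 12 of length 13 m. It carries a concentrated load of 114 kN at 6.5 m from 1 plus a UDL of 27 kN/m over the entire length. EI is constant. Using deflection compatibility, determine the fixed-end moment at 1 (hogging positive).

Release both end moments; the primary structure is a simply-supported span 12 with redundants M_1 and M_2.
Simple-span end rotations at 1 and 2 under the given loads:
  at 1: point load 114 at a = 6.5: Pab(L + b)/(6LEI) = 1204/EI
  at 2: point load 114 at a = 6.5: Pab(L + a)/(6LEI) = 1204/EI
  at 1: UDL 27: wL³/(24EI) = 2472/EI
  at 2: UDL 27: wL³/(24EI) = 2472/EI
  θ_10 = 3676/EI,  θ_20 = 3676/EI
Flexibility coefficients: a unit moment at one end gives L/(3EI) there and L/(6EI) at the far end, so f₁₁ = f₂₂ = 4.333/EI and f₁₂ = f₂₁ = 2.167/EI.
Compatibility — zero rotation at each built-in end:
  4.333 M_1 + 2.167 M_2 = 3676
  2.167 M_1 + 4.333 M_2 = 3676
Solving the pair gives M_1 = 565.5 kN·m and M_2 = 565.5 kN·m (hogging).

M_1 = 565.5 kN·m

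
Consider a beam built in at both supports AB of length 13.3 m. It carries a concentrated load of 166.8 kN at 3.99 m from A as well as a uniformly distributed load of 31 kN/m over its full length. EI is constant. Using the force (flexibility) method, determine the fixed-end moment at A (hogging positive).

Take the two fixed-end moments M_A, M_B as redundants; the released structure is the simple span AB.
On the primary (simply-supported) span, the end slopes from the loading are:
  at A: point load 166.8 at a = 3.99: Pab(L + b)/(6LEI) = 1756/EI
  at B: point load 166.8 at a = 3.99: Pab(L + a)/(6LEI) = 1342/EI
  at A: UDL 31: wL³/(24EI) = 3039/EI
  at B: UDL 31: wL³/(24EI) = 3039/EI
  θ_A0 = 4794/EI,  θ_B0 = 4381/EI
Flexibility coefficients: a unit moment at one end gives L/(3EI) there and L/(6EI) at the far end, so f₁₁ = f₂₂ = 4.433/EI and f₁₂ = f₂₁ = 2.217/EI.
Compatibility — zero rotation at each built-in end:
  4.433 M_A + 2.217 M_B = 4794
  2.217 M_A + 4.433 M_B = 4381
Solving the pair gives M_A = 783.1 kN·m and M_B = 596.7 kN·m (hogging).

M_A = 783.1 kN·m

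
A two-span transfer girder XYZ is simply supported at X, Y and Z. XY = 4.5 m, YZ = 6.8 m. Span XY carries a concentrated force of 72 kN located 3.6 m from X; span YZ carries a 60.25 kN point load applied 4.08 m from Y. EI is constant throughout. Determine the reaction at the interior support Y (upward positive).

Release continuity at Y by inserting a hinge; the redundant is the internal moment M_Y. The primary structure is two simply-supported spans XY and YZ.
End slopes at the hinge Y, treating each span as simply supported:
  span XY: point load 72 at a = 3.6: Pab(L + a)/(6LEI) = 69.98/EI
  span YZ: point load 60.25 at a = 4.08: Pab(L + b)/(6LEI) = 156/EI
  relative rotation θ_0 = (69.98 + 156)/EI = 226/EI
A unit hogging moment at Y produces rotation L₁/(3EI) + L₂/(3EI) = 3.767/EI.
Slope continuity at Y: θ_0 = M_Y·3.767/EI, so M_Y = 226/3.767 = 60 kN·m (hogging).
Span XY, ΣM about X with M_Y applied at Y: R_Y^{XY}·4.5 = 259.2 + 60, so R_Y^{XY} = 70.93 kN and R_X = 72 − 70.93 = 1.067 kN.
Span YZ, ΣM about Z: R_Y^{YZ}·6.8 = 163.9 + 60, so R_Y^{YZ} = 32.92 kN and R_Z = 60.25 − 32.92 = 27.33 kN.
R_Y = 70.93 + 32.92 = 103.9 kN.

R_Y = 103.9 kN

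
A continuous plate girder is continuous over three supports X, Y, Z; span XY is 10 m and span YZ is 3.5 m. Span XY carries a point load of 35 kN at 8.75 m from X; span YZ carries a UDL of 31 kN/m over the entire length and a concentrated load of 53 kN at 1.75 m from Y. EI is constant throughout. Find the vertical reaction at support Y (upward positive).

Release continuity at Y by inserting a hinge; the redundant is the internal moment M_Y. The primary structure is two simply-supported spans XY and YZ.
Rotations at Y on the released spans (each span's end-slope, ×1/EI):
  span XY: point load 35 at a = 8.75: Pab(L + a)/(6LEI) = 119.6/EI
  span YZ: UDL 31: wL³/(24EI) = 55.38/EI
  span YZ: point load 53 at a = 1.75: Pab(L + b)/(6LEI) = 40.58/EI
  relative rotation θ_0 = (119.6 + 95.96)/EI = 215.6/EI
A unit hogging moment at Y produces rotation L₁/(3EI) + L₂/(3EI) = 4.5/EI.
Compatibility: M_Y·(L₁+L₂)/(3EI) = θ_0, giving M_Y = 47.91 kN·m (hogging).
Span XY, ΣM about X with M_Y applied at Y: R_Y^{XY}·10 = 306.2 + 47.91, so R_Y^{XY} = 35.42 kN and R_X = 35 − 35.42 = -0.4158 kN.
Span YZ, ΣM about Z: R_Y^{YZ}·3.5 = 282.6 + 47.91, so R_Y^{YZ} = 94.44 kN and R_Z = 161.5 − 94.44 = 67.06 kN.
R_Y = 35.42 + 94.44 = 129.9 kN.

R_Y = 129.9 kN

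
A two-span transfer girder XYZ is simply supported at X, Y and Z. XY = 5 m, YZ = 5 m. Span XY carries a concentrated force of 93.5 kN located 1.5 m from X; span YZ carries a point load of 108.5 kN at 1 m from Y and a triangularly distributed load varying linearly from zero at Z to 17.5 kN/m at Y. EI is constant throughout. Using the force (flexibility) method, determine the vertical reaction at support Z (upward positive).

R_Z = 19.17 kN

Insert a hinge at Y; M_Y is the redundant, and each span becomes simply supported.
Rotations at Y on the released spans (each span's end-slope, ×1/EI):
  span XY: point load 93.5 at a = 1.5: Pab(L + a)/(6LEI) = 106.4/EI
  span YZ: point load 108.5 at a = 1: Pab(L + b)/(6LEI) = 130.2/EI
  span YZ: triangular load, peak 17.5: w₀L³/(45EI) = 48.61/EI
  relative rotation θ_0 = (106.4 + 178.8)/EI = 285.2/EI
A unit hogging moment at Y produces rotation L₁/(3EI) + L₂/(3EI) = 3.333/EI.
Compatibility: M_Y·(L₁+L₂)/(3EI) = θ_0, giving M_Y = 85.55 kN·m (hogging).
Span YZ, ΣM about Z: R_Y^{YZ}·5 = 579.8 + 85.55, so R_Y^{YZ} = 133.1 kN and R_Z = 152.2 − 133.1 = 19.17 kN.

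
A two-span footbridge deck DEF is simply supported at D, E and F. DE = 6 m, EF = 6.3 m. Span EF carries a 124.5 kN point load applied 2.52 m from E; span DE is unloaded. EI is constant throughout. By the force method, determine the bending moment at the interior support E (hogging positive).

Insert a hinge at E; M_E is the redundant, and each span becomes simply supported.
Discontinuity in slope at E on the released structure — sum the simple-span end rotations:
  span EF: point load 124.5 at a = 2.52: Pab(L + b)/(6LEI) = 316.2/EI
  relative rotation θ_0 = (0 + 316.2)/EI = 316.2/EI
A unit hogging moment at E produces rotation L₁/(3EI) + L₂/(3EI) = 4.1/EI.
Compatibility: M_E·(L₁+L₂)/(3EI) = θ_0, giving M_E = 77.13 kN·m (hogging).

M_E = 77.13 kN·m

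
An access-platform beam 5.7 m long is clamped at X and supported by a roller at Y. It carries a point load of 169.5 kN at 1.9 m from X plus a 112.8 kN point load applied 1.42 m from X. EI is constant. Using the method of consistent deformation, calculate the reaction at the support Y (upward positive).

R_Y = 34.74 kN

Choose R_Y as the redundant. The primary structure is the cantilever fixed at X.
Primary-structure tip deflection at Y by superposition:
  point load 169.5 at a = 1.9: Pa²(3L − a)/(6EI) = 1550/EI
  point load 112.8 at a = 1.42: Pa²(3L − a)/(6EI) = 594.4/EI
  δ_0 = 2145/EI
Flexibility coefficient — unit upward force at Y: δ_{YY} = L³/(3EI) = 61.73/EI.
Compatibility at Y: δ_0 − R_Y·δ_{YY} = 0, so R_Y = 2145/61.73 = 34.74 kN.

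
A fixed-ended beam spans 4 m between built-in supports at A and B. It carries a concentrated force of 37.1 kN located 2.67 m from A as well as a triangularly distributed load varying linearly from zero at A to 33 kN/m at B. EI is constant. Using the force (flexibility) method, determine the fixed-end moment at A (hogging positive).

M_A = 28.55 kN·m

Take the two fixed-end moments M_A, M_B as redundants; the released structure is the simple span AB.
Simple-span end rotations at A and B under the given loads:
  at A: point load 37.1 at a = 2.67: Pab(L + b)/(6LEI) = 29.26/EI
  at B: point load 37.1 at a = 2.67: Pab(L + a)/(6LEI) = 36.61/EI
  at A: triangular load, peak 33: 7w₀L³/(360EI) = 41.07/EI
  at B: triangular load, peak 33: w₀L³/(45EI) = 46.93/EI
  θ_A0 = 70.33/EI,  θ_B0 = 83.55/EI
Flexibility coefficients: a unit moment at one end gives L/(3EI) there and L/(6EI) at the far end, so f₁₁ = f₂₂ = 1.333/EI and f₁₂ = f₂₁ = 0.6667/EI.
Compatibility — zero rotation at each built-in end:
  1.333 M_A + 0.6667 M_B = 70.33
  0.6667 M_A + 1.333 M_B = 83.55
Solving the pair gives M_A = 28.55 kN·m and M_B = 48.39 kN·m (hogging).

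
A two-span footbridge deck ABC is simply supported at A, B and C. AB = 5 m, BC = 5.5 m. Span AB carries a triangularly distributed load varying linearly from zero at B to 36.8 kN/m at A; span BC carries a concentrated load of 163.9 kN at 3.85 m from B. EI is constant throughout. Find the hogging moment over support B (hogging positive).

M_B = 90.01 kN·m

Insert a hinge at B; M_B is the redundant, and each span becomes simply supported.
Rotations at B on the released spans (each span's end-slope, ×1/EI):
  span AB: triangular load, peak 36.8: 7w₀L³/(360EI) = 89.44/EI
  span BC: point load 163.9 at a = 3.85: Pab(L + b)/(6LEI) = 225.6/EI
  relative rotation θ_0 = (89.44 + 225.6)/EI = 315/EI
A unit hogging moment at B produces rotation L₁/(3EI) + L₂/(3EI) = 3.5/EI.
Slope continuity at B: θ_0 = M_B·3.5/EI, so M_B = 315/3.5 = 90.01 kN·m (hogging).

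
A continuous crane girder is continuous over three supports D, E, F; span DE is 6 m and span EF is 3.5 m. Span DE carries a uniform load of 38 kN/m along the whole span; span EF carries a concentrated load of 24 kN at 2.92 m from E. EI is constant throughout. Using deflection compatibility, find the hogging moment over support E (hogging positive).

M_E = 110.5 kN·m

Release continuity at E by inserting a hinge; the redundant is the internal moment M_E. The primary structure is two simply-supported spans DE and EF.
End slopes at the hinge E, treating each span as simply supported:
  span DE: UDL 38: wL³/(24EI) = 342/EI
  span EF: point load 24 at a = 2.92: Pab(L + b)/(6LEI) = 7.897/EI
  relative rotation θ_0 = (342 + 7.897)/EI = 349.9/EI
A unit hogging moment at E produces rotation L₁/(3EI) + L₂/(3EI) = 3.167/EI.
Compatibility: M_E·(L₁+L₂)/(3EI) = θ_0, giving M_E = 110.5 kN·m (hogging).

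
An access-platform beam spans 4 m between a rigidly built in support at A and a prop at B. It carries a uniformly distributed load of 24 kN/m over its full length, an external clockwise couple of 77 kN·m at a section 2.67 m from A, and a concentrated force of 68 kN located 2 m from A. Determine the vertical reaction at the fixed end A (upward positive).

R_A = 81.07 kN

Take the reaction at B as the redundant and release it; the primary structure is a cantilever fixed at A.
Deflection at B on the released cantilever, summing each load's contribution:
  UDL 24: wL⁴/(8EI) = 768/EI
  clockwise couple 77 at a = 2.67: M₀a(2L − a)/(2EI) = 547.9/EI
  point load 68 at a = 2: Pa²(3L − a)/(6EI) = 453.3/EI
  δ_0 = 1769/EI
Flexibility coefficient — unit upward force at B: δ_{BB} = L³/(3EI) = 21.33/EI.
The prop prevents deflection at B: R_B = δ_0/δ_{BB} = 1769/21.33 = 82.93 kN.
Vertical equilibrium: R_A = ΣP − R_B = 164 − 82.93 = 81.07 kN.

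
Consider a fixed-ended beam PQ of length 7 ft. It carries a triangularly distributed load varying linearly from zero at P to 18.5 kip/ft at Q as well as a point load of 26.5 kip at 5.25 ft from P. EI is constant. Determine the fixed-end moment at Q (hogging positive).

Take the two fixed-end moments M_P, M_Q as redundants; the released structure is the simple span PQ.
On the primary (simply-supported) span, the end slopes from the loading are:
  at P: triangular load, peak 18.5: 7w₀L³/(360EI) = 123.4/EI
  at Q: triangular load, peak 18.5: w₀L³/(45EI) = 141/EI
  at P: point load 26.5 at a = 5.25: Pab(L + b)/(6LEI) = 50.72/EI
  at Q: point load 26.5 at a = 5.25: Pab(L + a)/(6LEI) = 71.01/EI
  θ_P0 = 174.1/EI,  θ_Q0 = 212/EI
Flexibility coefficients: a unit moment at one end gives L/(3EI) there and L/(6EI) at the far end, so f₁₁ = f₂₂ = 2.333/EI and f₁₂ = f₂₁ = 1.167/EI.
Compatibility — zero rotation at each built-in end:
  2.333 M_P + 1.167 M_Q = 174.1
  1.167 M_P + 2.333 M_Q = 212
Solving the pair gives M_P = 38.91 kip·ft and M_Q = 71.41 kip·ft (hogging).

M_Q = 71.41 kip·ft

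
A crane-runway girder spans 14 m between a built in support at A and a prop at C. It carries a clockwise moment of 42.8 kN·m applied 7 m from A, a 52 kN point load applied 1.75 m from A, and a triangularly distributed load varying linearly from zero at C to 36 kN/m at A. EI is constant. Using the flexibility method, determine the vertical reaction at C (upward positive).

Release the roller at C. Primary structure: cantilever fixed at A.
Deflection at C on the released cantilever, summing each load's contribution:
  clockwise couple 42.8 at a = 7: M₀a(2L − a)/(2EI) = 3146/EI
  point load 52 at a = 1.75: Pa²(3L − a)/(6EI) = 1068/EI
  triangular load, peak 36 at the fixed end: w₀L⁴/(30EI) = 46099/EI
  δ_0 = 50313/EI
Tip deflection under a unit load at C: L³/(3EI) = 914.7/EI.
Compatibility at C: δ_0 − R_C·δ_{CC} = 0, so R_C = 50313/914.7 = 55.01 kN.

R_C = 55.01 kN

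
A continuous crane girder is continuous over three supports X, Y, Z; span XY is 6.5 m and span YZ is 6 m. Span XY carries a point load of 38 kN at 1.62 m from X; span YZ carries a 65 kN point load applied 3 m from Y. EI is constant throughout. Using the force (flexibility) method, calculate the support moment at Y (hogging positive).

Take M_Y as the redundant. Released structure: two simple spans XY and YZ with a hinge at Y.
End slopes at the hinge Y, treating each span as simply supported:
  span XY: point load 38 at a = 1.62: Pab(L + a)/(6LEI) = 62.55/EI
  span YZ: point load 65 at a = 3: Pab(L + b)/(6LEI) = 146.2/EI
  relative rotation θ_0 = (62.55 + 146.2)/EI = 208.8/EI
A unit hogging moment at Y produces rotation L₁/(3EI) + L₂/(3EI) = 4.167/EI.
Slope continuity at Y: θ_0 = M_Y·4.167/EI, so M_Y = 208.8/4.167 = 50.11 kN·m (hogging).

M_Y = 50.11 kN·m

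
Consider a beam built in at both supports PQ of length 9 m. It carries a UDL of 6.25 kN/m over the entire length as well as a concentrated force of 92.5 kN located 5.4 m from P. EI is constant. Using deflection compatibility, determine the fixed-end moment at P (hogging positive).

M_P = 122.1 kN·m

Take the two fixed-end moments M_P, M_Q as redundants; the released structure is the simple span PQ.
Simple-span end rotations at P and Q under the given loads:
  at P: UDL 6.25: wL³/(24EI) = 189.8/EI
  at Q: UDL 6.25: wL³/(24EI) = 189.8/EI
  at P: point load 92.5 at a = 5.4: Pab(L + b)/(6LEI) = 419.6/EI
  at Q: point load 92.5 at a = 5.4: Pab(L + a)/(6LEI) = 479.5/EI
  θ_P0 = 609.4/EI,  θ_Q0 = 669.4/EI
Flexibility coefficients: a unit moment at one end gives L/(3EI) there and L/(6EI) at the far end, so f₁₁ = f₂₂ = 3/EI and f₁₂ = f₂₁ = 1.5/EI.
Compatibility — zero rotation at each built-in end:
  3 M_P + 1.5 M_Q = 609.4
  1.5 M_P + 3 M_Q = 669.4
Solving the pair gives M_P = 122.1 kN·m and M_Q = 162.1 kN·m (hogging).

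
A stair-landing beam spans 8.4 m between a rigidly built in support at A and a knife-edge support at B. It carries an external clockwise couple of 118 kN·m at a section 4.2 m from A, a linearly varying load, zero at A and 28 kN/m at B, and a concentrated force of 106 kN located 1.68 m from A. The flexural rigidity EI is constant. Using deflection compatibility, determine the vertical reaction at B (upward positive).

R_B = 86.42 kN

Choose R_B as the redundant. The primary structure is the cantilever fixed at A.
Free-end deflection of the primary structure under the applied loading (downward +):
  clockwise couple 118 at a = 4.2: M₀a(2L − a)/(2EI) = 3122/EI
  triangular load, peak 28 at the free end: 11w₀L⁴/(120EI) = 12779/EI
  point load 106 at a = 1.68: Pa²(3L − a)/(6EI) = 1173/EI
  δ_0 = 17074/EI
Tip deflection under a unit load at B: L³/(3EI) = 197.6/EI.
Compatibility at B: δ_0 − R_B·δ_{BB} = 0, so R_B = 17074/197.6 = 86.42 kN.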